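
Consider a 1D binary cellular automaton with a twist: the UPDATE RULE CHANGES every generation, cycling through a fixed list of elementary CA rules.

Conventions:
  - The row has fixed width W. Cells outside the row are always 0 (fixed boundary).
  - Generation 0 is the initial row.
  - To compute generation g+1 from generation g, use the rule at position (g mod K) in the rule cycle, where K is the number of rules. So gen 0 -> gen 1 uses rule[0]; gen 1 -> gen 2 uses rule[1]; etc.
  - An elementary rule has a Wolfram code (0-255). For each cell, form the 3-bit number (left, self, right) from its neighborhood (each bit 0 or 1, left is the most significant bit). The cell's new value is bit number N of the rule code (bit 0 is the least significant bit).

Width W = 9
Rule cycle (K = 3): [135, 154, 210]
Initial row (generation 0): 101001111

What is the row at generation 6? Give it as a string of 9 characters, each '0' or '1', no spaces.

Gen 0: 101001111
Gen 1 (rule 135): 101010110
Gen 2 (rule 154): 000000101
Gen 3 (rule 210): 000001000
Gen 4 (rule 135): 111111011
Gen 5 (rule 154): 111110010
Gen 6 (rule 210): 011111101

Answer: 011111101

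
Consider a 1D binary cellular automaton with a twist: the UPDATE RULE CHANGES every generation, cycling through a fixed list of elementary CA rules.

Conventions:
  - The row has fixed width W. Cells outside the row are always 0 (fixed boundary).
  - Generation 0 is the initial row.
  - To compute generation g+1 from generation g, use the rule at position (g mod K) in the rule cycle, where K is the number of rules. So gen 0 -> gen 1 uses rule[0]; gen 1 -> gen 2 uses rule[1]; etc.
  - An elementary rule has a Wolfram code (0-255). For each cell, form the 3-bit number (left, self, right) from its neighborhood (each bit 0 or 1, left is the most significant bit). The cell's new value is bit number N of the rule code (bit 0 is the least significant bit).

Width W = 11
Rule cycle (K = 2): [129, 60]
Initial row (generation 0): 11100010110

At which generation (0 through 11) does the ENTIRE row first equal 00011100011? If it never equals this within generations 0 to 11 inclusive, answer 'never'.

Gen 0: 11100010110
Gen 1 (rule 129): 01001000000
Gen 2 (rule 60): 01101100000
Gen 3 (rule 129): 00000001111
Gen 4 (rule 60): 00000001000
Gen 5 (rule 129): 11111100011
Gen 6 (rule 60): 10000010010
Gen 7 (rule 129): 00111000000
Gen 8 (rule 60): 00100100000
Gen 9 (rule 129): 10000001111
Gen 10 (rule 60): 11000001000
Gen 11 (rule 129): 00011100011

Answer: 11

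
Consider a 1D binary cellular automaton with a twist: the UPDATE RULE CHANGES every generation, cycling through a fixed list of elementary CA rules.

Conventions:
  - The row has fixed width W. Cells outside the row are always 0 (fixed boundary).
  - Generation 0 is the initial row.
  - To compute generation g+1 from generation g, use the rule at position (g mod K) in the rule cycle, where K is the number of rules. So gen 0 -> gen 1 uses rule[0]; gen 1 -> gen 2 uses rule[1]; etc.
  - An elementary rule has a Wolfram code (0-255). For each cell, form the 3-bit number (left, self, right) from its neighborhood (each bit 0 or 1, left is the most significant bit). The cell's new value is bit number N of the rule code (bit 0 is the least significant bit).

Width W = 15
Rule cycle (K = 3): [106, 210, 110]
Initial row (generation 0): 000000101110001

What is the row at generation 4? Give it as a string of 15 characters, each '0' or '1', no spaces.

Answer: 001110111110001

Derivation:
Gen 0: 000000101110001
Gen 1 (rule 106): 000001011010010
Gen 2 (rule 210): 000010001001101
Gen 3 (rule 110): 000110011011111
Gen 4 (rule 106): 001110111110001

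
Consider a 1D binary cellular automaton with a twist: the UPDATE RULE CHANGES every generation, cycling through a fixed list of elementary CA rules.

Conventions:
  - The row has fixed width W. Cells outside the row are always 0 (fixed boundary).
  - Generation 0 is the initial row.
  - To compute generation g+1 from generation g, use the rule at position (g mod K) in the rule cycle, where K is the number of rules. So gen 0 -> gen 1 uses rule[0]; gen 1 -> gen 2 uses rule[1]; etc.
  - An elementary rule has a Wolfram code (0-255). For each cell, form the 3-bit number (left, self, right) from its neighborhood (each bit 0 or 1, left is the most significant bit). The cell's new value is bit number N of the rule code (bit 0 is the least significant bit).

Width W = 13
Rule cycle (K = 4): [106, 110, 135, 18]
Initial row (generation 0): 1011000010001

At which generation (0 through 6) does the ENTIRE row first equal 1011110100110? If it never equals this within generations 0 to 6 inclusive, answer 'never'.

Answer: never

Derivation:
Gen 0: 1011000010001
Gen 1 (rule 106): 0111000100010
Gen 2 (rule 110): 1101001100110
Gen 3 (rule 135): 0001010001000
Gen 4 (rule 18): 0010001010100
Gen 5 (rule 106): 0100010101000
Gen 6 (rule 110): 1100111111000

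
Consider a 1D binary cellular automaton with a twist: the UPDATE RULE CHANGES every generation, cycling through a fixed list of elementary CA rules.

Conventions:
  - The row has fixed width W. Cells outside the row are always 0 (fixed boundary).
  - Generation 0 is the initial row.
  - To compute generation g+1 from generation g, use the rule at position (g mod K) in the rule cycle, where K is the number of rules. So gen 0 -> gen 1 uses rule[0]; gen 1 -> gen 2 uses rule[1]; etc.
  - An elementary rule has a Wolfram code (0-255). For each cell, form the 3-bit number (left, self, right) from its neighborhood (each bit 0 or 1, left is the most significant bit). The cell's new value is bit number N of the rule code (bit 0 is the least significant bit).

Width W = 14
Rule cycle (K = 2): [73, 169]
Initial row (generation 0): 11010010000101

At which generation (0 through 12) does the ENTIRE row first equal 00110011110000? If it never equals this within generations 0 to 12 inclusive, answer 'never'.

Answer: never

Derivation:
Gen 0: 11010010000101
Gen 1 (rule 73): 11000000110000
Gen 2 (rule 169): 10011110100111
Gen 3 (rule 73): 00010010000101
Gen 4 (rule 169): 11000000110010
Gen 5 (rule 73): 11011110110000
Gen 6 (rule 169): 10111101100111
Gen 7 (rule 73): 00100101100101
Gen 8 (rule 169): 10000011000010
Gen 9 (rule 73): 00111011011000
Gen 10 (rule 169): 10110110110011
Gen 11 (rule 73): 00110110110011
Gen 12 (rule 169): 10101101100010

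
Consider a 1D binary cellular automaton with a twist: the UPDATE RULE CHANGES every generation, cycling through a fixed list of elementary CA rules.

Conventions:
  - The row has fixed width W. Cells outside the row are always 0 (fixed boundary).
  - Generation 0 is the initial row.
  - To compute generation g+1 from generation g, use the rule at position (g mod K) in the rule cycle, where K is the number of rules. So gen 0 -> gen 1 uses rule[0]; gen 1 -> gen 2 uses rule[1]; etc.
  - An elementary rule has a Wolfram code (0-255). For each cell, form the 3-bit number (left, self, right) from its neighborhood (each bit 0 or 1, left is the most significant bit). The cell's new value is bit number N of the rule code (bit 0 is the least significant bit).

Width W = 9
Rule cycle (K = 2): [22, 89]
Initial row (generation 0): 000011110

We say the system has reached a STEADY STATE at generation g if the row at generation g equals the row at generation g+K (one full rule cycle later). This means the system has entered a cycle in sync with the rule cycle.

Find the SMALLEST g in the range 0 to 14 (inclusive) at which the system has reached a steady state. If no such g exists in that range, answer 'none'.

Gen 0: 000011110
Gen 1 (rule 22): 000100001
Gen 2 (rule 89): 110011100
Gen 3 (rule 22): 001100010
Gen 4 (rule 89): 101111001
Gen 5 (rule 22): 100000111
Gen 6 (rule 89): 011110101
Gen 7 (rule 22): 100000101
Gen 8 (rule 89): 011110000
Gen 9 (rule 22): 100001000
Gen 10 (rule 89): 011100111
Gen 11 (rule 22): 100011000
Gen 12 (rule 89): 011011111
Gen 13 (rule 22): 100000000
Gen 14 (rule 89): 011111111
Gen 15 (rule 22): 100000000
Gen 16 (rule 89): 011111111

Answer: 13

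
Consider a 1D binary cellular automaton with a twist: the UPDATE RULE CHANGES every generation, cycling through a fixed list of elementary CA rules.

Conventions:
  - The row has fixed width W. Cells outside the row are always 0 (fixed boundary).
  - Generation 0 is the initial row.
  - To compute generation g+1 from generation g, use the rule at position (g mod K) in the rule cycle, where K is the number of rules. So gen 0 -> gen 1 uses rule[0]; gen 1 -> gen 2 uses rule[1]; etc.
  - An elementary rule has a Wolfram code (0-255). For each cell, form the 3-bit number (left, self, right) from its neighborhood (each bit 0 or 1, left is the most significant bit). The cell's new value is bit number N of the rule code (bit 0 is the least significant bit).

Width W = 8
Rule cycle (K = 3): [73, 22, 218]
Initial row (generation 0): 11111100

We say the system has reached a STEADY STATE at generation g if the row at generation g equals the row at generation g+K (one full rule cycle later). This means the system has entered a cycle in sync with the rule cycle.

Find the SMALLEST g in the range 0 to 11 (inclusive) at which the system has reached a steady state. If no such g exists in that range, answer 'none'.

Gen 0: 11111100
Gen 1 (rule 73): 10000101
Gen 2 (rule 22): 11001101
Gen 3 (rule 218): 11111100
Gen 4 (rule 73): 10000101
Gen 5 (rule 22): 11001101
Gen 6 (rule 218): 11111100
Gen 7 (rule 73): 10000101
Gen 8 (rule 22): 11001101
Gen 9 (rule 218): 11111100
Gen 10 (rule 73): 10000101
Gen 11 (rule 22): 11001101
Gen 12 (rule 218): 11111100
Gen 13 (rule 73): 10000101
Gen 14 (rule 22): 11001101

Answer: 0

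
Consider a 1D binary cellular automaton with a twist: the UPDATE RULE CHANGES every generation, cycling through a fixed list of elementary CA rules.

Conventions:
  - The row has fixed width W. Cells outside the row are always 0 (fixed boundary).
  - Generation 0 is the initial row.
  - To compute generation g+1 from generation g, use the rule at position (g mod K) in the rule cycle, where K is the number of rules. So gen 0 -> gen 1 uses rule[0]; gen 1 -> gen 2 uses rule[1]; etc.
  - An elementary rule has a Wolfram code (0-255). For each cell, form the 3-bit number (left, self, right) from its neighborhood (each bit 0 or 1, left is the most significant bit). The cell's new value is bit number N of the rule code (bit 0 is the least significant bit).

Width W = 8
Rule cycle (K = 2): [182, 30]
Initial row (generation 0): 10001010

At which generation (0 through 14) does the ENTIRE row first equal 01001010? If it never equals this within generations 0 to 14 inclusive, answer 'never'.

Answer: never

Derivation:
Gen 0: 10001010
Gen 1 (rule 182): 11011111
Gen 2 (rule 30): 10010000
Gen 3 (rule 182): 11111000
Gen 4 (rule 30): 10000100
Gen 5 (rule 182): 11001110
Gen 6 (rule 30): 10111001
Gen 7 (rule 182): 11010111
Gen 8 (rule 30): 10010100
Gen 9 (rule 182): 11111110
Gen 10 (rule 30): 10000001
Gen 11 (rule 182): 11000011
Gen 12 (rule 30): 10100110
Gen 13 (rule 182): 11111001
Gen 14 (rule 30): 10000111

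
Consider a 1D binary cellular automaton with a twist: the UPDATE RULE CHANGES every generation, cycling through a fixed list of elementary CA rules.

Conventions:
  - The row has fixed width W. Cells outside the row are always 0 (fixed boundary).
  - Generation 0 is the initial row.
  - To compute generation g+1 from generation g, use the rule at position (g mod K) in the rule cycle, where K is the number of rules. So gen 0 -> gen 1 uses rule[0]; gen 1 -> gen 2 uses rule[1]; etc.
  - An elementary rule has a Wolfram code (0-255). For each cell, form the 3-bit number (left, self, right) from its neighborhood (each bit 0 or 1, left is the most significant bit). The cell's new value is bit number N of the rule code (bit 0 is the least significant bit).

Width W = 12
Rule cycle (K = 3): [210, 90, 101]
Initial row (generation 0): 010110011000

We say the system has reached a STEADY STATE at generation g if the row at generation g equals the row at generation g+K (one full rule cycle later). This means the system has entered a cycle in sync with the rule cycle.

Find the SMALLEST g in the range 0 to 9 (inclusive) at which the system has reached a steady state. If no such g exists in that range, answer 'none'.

Answer: none

Derivation:
Gen 0: 010110011000
Gen 1 (rule 210): 100011101100
Gen 2 (rule 90): 010110101110
Gen 3 (rule 101): 011011110010
Gen 4 (rule 210): 101001111101
Gen 5 (rule 90): 000111000100
Gen 6 (rule 101): 110001010101
Gen 7 (rule 210): 011010000000
Gen 8 (rule 90): 111001000000
Gen 9 (rule 101): 001001011111
Gen 10 (rule 210): 010110001111
Gen 11 (rule 90): 100111011001
Gen 12 (rule 101): 100001101001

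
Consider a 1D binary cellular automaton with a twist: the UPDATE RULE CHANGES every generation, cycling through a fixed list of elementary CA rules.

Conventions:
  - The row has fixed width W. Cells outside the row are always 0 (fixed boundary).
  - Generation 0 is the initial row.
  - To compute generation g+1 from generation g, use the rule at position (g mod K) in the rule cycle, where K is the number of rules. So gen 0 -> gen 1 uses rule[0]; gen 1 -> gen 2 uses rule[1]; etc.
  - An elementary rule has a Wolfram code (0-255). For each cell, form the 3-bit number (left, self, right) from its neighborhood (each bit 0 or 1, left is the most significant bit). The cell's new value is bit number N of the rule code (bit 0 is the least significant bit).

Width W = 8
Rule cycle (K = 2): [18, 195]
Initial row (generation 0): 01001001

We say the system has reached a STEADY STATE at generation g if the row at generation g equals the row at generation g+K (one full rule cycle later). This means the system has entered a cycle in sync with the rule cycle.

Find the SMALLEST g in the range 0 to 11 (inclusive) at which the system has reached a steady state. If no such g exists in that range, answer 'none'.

Answer: 11

Derivation:
Gen 0: 01001001
Gen 1 (rule 18): 10110110
Gen 2 (rule 195): 00010010
Gen 3 (rule 18): 00101101
Gen 4 (rule 195): 11000100
Gen 5 (rule 18): 00101010
Gen 6 (rule 195): 11000000
Gen 7 (rule 18): 00100000
Gen 8 (rule 195): 11001111
Gen 9 (rule 18): 00110000
Gen 10 (rule 195): 11010111
Gen 11 (rule 18): 00000000
Gen 12 (rule 195): 11111111
Gen 13 (rule 18): 00000000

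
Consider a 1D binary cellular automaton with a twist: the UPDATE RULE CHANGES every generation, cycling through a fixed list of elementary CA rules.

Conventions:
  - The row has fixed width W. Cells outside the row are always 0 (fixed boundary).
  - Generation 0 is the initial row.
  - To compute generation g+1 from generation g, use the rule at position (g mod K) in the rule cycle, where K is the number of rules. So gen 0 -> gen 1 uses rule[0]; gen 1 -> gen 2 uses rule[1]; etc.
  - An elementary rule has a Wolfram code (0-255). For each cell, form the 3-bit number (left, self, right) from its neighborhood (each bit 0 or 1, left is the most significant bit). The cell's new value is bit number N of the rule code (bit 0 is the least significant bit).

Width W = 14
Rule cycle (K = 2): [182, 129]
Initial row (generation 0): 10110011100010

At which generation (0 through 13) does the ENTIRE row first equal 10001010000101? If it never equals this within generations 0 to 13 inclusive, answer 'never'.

Answer: never

Derivation:
Gen 0: 10110011100010
Gen 1 (rule 182): 11001101010111
Gen 2 (rule 129): 00000000000010
Gen 3 (rule 182): 00000000000111
Gen 4 (rule 129): 11111111110010
Gen 5 (rule 182): 01111111101111
Gen 6 (rule 129): 00111111000110
Gen 7 (rule 182): 01011110101001
Gen 8 (rule 129): 00001100000000
Gen 9 (rule 182): 00010010000000
Gen 10 (rule 129): 11000000111111
Gen 11 (rule 182): 00100001011110
Gen 12 (rule 129): 10001100001100
Gen 13 (rule 182): 11010010010010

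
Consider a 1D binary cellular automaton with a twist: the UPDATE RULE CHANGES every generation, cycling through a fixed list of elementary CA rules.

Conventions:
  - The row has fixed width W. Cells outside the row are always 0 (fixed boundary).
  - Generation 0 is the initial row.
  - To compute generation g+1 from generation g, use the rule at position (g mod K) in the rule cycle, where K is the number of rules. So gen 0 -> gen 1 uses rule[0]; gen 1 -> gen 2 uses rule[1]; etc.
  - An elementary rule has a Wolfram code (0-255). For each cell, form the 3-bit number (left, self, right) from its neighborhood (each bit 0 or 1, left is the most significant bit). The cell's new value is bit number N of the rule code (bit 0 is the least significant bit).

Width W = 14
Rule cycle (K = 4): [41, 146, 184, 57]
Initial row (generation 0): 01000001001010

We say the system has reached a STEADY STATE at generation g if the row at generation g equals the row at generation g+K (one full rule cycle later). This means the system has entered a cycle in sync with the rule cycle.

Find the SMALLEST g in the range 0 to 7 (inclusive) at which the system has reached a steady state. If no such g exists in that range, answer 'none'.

Gen 0: 01000001001010
Gen 1 (rule 41): 00011100000100
Gen 2 (rule 146): 00101010001010
Gen 3 (rule 184): 00010101000101
Gen 4 (rule 57): 11001010110010
Gen 5 (rule 41): 10000101100000
Gen 6 (rule 146): 01001000010000
Gen 7 (rule 184): 00100100001000
Gen 8 (rule 57): 10010011100111
Gen 9 (rule 41): 00000010000100
Gen 10 (rule 146): 00000101001010
Gen 11 (rule 184): 00000010100101

Answer: none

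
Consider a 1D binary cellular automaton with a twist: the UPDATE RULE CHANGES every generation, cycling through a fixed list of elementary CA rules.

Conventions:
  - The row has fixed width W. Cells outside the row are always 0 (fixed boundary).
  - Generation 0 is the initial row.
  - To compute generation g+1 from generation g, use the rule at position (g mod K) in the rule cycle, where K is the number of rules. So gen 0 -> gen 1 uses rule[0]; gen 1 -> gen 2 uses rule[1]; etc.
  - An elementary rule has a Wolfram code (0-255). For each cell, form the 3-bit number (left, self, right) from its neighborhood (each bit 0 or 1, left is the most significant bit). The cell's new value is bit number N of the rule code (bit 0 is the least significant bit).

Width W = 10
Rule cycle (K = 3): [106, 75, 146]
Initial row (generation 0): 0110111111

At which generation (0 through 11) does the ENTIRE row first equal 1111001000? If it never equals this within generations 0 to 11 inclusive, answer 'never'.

Gen 0: 0110111111
Gen 1 (rule 106): 1111100001
Gen 2 (rule 75): 1000101110
Gen 3 (rule 146): 0101000101
Gen 4 (rule 106): 1010001010
Gen 5 (rule 75): 0000110000
Gen 6 (rule 146): 0001001000
Gen 7 (rule 106): 0010010000
Gen 8 (rule 75): 1100100111
Gen 9 (rule 146): 0011011010
Gen 10 (rule 106): 0111111100
Gen 11 (rule 75): 1100000101

Answer: never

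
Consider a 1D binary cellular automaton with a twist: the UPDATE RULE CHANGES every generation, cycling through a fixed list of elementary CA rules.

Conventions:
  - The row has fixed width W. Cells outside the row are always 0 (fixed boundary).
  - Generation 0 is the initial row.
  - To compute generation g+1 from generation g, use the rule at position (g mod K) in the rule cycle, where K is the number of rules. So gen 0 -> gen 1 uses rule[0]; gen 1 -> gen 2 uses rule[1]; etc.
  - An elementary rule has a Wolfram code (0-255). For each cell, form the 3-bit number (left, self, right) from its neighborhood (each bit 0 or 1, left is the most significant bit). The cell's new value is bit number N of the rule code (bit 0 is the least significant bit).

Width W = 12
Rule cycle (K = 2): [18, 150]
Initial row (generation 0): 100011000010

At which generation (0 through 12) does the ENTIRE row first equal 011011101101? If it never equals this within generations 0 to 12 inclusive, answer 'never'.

Answer: never

Derivation:
Gen 0: 100011000010
Gen 1 (rule 18): 010100100101
Gen 2 (rule 150): 110111111101
Gen 3 (rule 18): 000000000000
Gen 4 (rule 150): 000000000000
Gen 5 (rule 18): 000000000000
Gen 6 (rule 150): 000000000000
Gen 7 (rule 18): 000000000000
Gen 8 (rule 150): 000000000000
Gen 9 (rule 18): 000000000000
Gen 10 (rule 150): 000000000000
Gen 11 (rule 18): 000000000000
Gen 12 (rule 150): 000000000000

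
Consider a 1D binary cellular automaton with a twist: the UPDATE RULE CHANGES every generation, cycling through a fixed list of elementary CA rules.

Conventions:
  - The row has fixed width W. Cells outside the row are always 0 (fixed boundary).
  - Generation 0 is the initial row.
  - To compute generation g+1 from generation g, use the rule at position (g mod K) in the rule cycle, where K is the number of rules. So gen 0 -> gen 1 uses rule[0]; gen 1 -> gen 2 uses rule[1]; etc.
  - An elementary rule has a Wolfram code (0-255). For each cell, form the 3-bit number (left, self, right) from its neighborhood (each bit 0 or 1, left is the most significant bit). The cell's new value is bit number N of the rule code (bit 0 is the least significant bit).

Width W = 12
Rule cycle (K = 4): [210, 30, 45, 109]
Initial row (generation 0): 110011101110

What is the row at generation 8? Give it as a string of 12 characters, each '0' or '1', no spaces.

Answer: 101010111001

Derivation:
Gen 0: 110011101110
Gen 1 (rule 210): 011101100111
Gen 2 (rule 30): 110001011100
Gen 3 (rule 45): 100101110001
Gen 4 (rule 109): 100111010101
Gen 5 (rule 210): 011011000000
Gen 6 (rule 30): 110010100000
Gen 7 (rule 45): 100011101111
Gen 8 (rule 109): 101010111001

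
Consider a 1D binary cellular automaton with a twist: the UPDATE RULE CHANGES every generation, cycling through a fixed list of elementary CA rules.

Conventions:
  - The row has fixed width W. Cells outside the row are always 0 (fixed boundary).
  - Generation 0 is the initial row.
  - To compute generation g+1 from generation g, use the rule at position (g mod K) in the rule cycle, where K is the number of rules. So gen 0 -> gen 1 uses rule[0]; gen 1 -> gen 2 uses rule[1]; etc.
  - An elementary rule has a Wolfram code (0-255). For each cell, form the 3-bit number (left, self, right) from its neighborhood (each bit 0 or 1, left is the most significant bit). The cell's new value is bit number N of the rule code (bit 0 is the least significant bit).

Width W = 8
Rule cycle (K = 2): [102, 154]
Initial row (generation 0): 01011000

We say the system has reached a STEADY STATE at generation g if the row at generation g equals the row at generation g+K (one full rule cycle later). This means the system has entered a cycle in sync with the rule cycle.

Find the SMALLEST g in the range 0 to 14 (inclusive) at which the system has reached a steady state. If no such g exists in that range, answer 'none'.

Gen 0: 01011000
Gen 1 (rule 102): 11101000
Gen 2 (rule 154): 11000100
Gen 3 (rule 102): 01001100
Gen 4 (rule 154): 10111010
Gen 5 (rule 102): 11001110
Gen 6 (rule 154): 10111101
Gen 7 (rule 102): 11000111
Gen 8 (rule 154): 10101110
Gen 9 (rule 102): 11110010
Gen 10 (rule 154): 11101101
Gen 11 (rule 102): 00110111
Gen 12 (rule 154): 01100110
Gen 13 (rule 102): 10101010
Gen 14 (rule 154): 00000001
Gen 15 (rule 102): 00000011
Gen 16 (rule 154): 00000110

Answer: none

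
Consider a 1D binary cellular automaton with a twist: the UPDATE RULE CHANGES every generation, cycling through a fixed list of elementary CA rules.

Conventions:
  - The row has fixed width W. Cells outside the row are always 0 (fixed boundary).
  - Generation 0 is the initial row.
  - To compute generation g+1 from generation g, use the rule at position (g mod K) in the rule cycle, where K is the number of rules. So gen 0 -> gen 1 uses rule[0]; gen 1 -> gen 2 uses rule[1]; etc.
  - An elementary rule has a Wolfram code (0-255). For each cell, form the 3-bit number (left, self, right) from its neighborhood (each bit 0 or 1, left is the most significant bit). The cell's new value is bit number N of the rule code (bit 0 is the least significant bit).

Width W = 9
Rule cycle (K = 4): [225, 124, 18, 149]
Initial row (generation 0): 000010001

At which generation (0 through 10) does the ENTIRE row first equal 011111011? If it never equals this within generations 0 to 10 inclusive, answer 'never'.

Gen 0: 000010001
Gen 1 (rule 225): 111000100
Gen 2 (rule 124): 101100110
Gen 3 (rule 18): 000011001
Gen 4 (rule 149): 111000101
Gen 5 (rule 225): 011010010
Gen 6 (rule 124): 011111011
Gen 7 (rule 18): 100000000
Gen 8 (rule 149): 111111111
Gen 9 (rule 225): 011111111
Gen 10 (rule 124): 010000001

Answer: 6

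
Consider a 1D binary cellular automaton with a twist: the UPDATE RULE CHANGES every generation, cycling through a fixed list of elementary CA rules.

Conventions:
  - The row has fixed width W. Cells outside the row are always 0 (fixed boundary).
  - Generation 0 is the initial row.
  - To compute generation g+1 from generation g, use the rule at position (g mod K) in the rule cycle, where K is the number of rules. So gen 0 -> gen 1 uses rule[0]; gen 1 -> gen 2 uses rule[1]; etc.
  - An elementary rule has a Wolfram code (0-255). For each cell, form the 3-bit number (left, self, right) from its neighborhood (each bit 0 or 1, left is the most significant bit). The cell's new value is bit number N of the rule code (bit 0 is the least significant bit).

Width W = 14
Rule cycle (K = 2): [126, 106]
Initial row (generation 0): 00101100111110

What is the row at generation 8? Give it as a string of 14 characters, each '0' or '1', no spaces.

Gen 0: 00101100111110
Gen 1 (rule 126): 01111111100011
Gen 2 (rule 106): 11000000100111
Gen 3 (rule 126): 11100001111101
Gen 4 (rule 106): 10100011000110
Gen 5 (rule 126): 11110111101111
Gen 6 (rule 106): 10011100111001
Gen 7 (rule 126): 11110111101111
Gen 8 (rule 106): 10011100111001

Answer: 10011100111001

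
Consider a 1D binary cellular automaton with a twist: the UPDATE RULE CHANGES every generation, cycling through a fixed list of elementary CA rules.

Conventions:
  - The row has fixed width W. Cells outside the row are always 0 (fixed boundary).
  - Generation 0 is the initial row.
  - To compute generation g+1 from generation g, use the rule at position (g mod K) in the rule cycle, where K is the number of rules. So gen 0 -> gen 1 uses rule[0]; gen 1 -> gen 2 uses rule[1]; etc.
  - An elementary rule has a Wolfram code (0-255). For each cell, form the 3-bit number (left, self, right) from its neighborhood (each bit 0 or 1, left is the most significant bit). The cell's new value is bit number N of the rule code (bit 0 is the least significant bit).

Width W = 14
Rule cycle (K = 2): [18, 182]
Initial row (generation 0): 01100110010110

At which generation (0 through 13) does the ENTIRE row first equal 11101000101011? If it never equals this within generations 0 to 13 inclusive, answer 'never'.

Answer: never

Derivation:
Gen 0: 01100110010110
Gen 1 (rule 18): 10011001100001
Gen 2 (rule 182): 11100110010011
Gen 3 (rule 18): 00011001101100
Gen 4 (rule 182): 00100110010010
Gen 5 (rule 18): 01011001101101
Gen 6 (rule 182): 11100110010011
Gen 7 (rule 18): 00011001101100
Gen 8 (rule 182): 00100110010010
Gen 9 (rule 18): 01011001101101
Gen 10 (rule 182): 11100110010011
Gen 11 (rule 18): 00011001101100
Gen 12 (rule 182): 00100110010010
Gen 13 (rule 18): 01011001101101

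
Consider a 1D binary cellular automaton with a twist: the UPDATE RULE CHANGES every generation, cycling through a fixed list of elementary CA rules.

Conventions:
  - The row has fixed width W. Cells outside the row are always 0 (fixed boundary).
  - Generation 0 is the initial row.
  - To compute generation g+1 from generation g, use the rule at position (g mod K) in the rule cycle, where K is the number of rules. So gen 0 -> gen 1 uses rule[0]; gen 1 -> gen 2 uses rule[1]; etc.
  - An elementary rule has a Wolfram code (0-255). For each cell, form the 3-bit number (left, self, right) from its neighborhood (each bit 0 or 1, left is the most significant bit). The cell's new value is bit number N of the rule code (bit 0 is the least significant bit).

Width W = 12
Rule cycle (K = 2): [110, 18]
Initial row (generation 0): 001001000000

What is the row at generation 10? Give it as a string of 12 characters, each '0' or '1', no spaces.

Answer: 000010000010

Derivation:
Gen 0: 001001000000
Gen 1 (rule 110): 011011000000
Gen 2 (rule 18): 100000100000
Gen 3 (rule 110): 100001100000
Gen 4 (rule 18): 010010010000
Gen 5 (rule 110): 110110110000
Gen 6 (rule 18): 000000001000
Gen 7 (rule 110): 000000011000
Gen 8 (rule 18): 000000100100
Gen 9 (rule 110): 000001101100
Gen 10 (rule 18): 000010000010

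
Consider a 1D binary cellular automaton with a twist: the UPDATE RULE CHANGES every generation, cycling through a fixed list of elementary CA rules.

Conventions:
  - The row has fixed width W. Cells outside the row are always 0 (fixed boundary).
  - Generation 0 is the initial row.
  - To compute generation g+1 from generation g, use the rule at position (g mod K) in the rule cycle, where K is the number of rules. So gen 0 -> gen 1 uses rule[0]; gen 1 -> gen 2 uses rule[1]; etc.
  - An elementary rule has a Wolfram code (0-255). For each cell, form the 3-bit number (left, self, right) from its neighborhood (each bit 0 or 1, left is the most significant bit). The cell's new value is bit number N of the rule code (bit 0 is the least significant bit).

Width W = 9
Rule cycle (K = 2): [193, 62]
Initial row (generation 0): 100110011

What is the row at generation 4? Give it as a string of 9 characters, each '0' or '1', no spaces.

Answer: 101110111

Derivation:
Gen 0: 100110011
Gen 1 (rule 193): 000010001
Gen 2 (rule 62): 000111011
Gen 3 (rule 193): 110011001
Gen 4 (rule 62): 101110111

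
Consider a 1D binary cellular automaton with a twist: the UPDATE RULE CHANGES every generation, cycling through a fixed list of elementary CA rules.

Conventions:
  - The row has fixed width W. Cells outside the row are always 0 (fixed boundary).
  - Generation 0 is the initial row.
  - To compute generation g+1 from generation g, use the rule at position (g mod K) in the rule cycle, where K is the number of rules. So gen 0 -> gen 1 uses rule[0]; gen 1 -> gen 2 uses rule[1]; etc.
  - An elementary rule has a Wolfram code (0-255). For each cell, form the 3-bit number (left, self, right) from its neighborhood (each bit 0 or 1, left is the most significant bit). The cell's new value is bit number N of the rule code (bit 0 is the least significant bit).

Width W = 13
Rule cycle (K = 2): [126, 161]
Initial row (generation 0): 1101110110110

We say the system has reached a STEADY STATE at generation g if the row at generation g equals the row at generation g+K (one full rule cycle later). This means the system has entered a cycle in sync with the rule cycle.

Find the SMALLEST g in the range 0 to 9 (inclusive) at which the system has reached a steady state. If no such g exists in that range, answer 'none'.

Gen 0: 1101110110110
Gen 1 (rule 126): 1111011111111
Gen 2 (rule 161): 0110101111110
Gen 3 (rule 126): 1111111000011
Gen 4 (rule 161): 0111110011000
Gen 5 (rule 126): 1100011111100
Gen 6 (rule 161): 0001001111001
Gen 7 (rule 126): 0011111001111
Gen 8 (rule 161): 1001110000110
Gen 9 (rule 126): 1111011001111
Gen 10 (rule 161): 0110100000110
Gen 11 (rule 126): 1111110001111

Answer: none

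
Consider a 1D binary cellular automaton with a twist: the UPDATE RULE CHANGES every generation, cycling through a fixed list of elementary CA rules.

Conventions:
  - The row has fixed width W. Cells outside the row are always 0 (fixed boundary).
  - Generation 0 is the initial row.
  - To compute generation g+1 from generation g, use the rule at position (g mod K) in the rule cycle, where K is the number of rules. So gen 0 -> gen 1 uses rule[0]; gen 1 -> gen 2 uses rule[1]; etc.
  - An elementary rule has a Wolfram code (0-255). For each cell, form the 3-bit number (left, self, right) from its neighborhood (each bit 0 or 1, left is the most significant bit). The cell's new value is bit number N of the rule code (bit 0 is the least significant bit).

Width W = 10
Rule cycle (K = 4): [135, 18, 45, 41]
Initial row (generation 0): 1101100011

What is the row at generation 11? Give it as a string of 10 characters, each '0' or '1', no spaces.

Gen 0: 1101100011
Gen 1 (rule 135): 0000001100
Gen 2 (rule 18): 0000010010
Gen 3 (rule 45): 1111010010
Gen 4 (rule 41): 1000100000
Gen 5 (rule 135): 1011101111
Gen 6 (rule 18): 0000000000
Gen 7 (rule 45): 1111111111
Gen 8 (rule 41): 1000000000
Gen 9 (rule 135): 1011111111
Gen 10 (rule 18): 0000000000
Gen 11 (rule 45): 1111111111

Answer: 1111111111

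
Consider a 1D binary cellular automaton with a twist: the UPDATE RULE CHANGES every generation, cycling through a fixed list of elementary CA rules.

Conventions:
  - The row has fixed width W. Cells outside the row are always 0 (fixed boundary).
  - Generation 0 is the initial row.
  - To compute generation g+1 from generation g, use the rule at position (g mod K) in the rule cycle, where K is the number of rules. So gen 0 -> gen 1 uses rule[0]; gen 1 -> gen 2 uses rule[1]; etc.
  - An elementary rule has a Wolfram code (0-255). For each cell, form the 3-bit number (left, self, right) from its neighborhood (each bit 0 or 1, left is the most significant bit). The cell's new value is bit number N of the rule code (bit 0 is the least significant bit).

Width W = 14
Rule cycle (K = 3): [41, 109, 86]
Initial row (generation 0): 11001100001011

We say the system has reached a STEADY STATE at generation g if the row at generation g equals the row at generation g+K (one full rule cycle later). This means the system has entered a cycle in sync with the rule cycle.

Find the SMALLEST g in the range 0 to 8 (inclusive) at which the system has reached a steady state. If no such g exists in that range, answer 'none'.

Gen 0: 11001100001011
Gen 1 (rule 41): 10001001100110
Gen 2 (rule 109): 10101001100110
Gen 3 (rule 86): 10101110111011
Gen 4 (rule 41): 01011001100110
Gen 5 (rule 109): 01111001100110
Gen 6 (rule 86): 10001110111011
Gen 7 (rule 41): 00101001100110
Gen 8 (rule 109): 10111001100110
Gen 9 (rule 86): 10001110111011
Gen 10 (rule 41): 00101001100110
Gen 11 (rule 109): 10111001100110

Answer: 6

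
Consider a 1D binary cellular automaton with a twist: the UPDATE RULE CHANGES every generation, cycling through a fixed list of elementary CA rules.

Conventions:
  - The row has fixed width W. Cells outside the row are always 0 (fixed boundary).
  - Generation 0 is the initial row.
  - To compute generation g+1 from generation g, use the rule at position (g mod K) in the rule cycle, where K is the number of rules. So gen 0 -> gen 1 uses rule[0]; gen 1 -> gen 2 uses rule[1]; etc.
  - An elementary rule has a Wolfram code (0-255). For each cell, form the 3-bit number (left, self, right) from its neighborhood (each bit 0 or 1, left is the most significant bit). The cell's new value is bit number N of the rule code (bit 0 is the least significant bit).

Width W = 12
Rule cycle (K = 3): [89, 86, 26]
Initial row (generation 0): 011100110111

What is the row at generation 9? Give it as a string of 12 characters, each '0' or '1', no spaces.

Answer: 001001011000

Derivation:
Gen 0: 011100110111
Gen 1 (rule 89): 010110110101
Gen 2 (rule 86): 110010010101
Gen 3 (rule 26): 101101100000
Gen 4 (rule 89): 001101111111
Gen 5 (rule 86): 010100000001
Gen 6 (rule 26): 100010000010
Gen 7 (rule 89): 011001111001
Gen 8 (rule 86): 101110001111
Gen 9 (rule 26): 001001011000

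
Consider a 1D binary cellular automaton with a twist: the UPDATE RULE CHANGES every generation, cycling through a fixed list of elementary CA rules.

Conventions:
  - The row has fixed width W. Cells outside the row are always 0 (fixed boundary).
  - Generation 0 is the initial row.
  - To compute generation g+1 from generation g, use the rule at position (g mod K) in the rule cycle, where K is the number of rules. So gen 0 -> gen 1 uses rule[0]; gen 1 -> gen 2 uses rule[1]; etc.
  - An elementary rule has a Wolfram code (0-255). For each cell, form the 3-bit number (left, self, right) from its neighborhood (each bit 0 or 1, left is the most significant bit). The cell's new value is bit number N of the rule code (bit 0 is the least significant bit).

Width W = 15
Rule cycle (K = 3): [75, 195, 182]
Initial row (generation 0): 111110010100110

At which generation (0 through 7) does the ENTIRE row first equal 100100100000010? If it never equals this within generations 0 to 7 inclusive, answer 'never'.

Gen 0: 111110010100110
Gen 1 (rule 75): 100010100001110
Gen 2 (rule 195): 001100001110110
Gen 3 (rule 182): 010010010101001
Gen 4 (rule 75): 100100100000010
Gen 5 (rule 195): 001001001111100
Gen 6 (rule 182): 011111110111010
Gen 7 (rule 75): 110000010101000

Answer: 4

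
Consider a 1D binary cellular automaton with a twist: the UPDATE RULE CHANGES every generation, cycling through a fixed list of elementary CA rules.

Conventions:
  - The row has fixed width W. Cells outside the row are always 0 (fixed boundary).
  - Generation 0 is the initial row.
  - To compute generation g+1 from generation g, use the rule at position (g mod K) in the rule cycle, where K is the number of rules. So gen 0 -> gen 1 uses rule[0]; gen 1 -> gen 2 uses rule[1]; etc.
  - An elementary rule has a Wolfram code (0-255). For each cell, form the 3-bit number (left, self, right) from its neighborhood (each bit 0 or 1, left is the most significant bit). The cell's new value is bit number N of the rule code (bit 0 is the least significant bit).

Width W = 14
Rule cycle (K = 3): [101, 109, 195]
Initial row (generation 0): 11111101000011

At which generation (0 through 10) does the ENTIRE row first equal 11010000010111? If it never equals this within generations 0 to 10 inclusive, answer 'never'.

Gen 0: 11111101000011
Gen 1 (rule 101): 00000111011001
Gen 2 (rule 109): 11110101111001
Gen 3 (rule 195): 01110000111010
Gen 4 (rule 101): 00010110001110
Gen 5 (rule 109): 11011110101010
Gen 6 (rule 195): 01001110000000
Gen 7 (rule 101): 01000010111111
Gen 8 (rule 109): 01011011100001
Gen 9 (rule 195): 10001001101110
Gen 10 (rule 101): 10101000110010

Answer: never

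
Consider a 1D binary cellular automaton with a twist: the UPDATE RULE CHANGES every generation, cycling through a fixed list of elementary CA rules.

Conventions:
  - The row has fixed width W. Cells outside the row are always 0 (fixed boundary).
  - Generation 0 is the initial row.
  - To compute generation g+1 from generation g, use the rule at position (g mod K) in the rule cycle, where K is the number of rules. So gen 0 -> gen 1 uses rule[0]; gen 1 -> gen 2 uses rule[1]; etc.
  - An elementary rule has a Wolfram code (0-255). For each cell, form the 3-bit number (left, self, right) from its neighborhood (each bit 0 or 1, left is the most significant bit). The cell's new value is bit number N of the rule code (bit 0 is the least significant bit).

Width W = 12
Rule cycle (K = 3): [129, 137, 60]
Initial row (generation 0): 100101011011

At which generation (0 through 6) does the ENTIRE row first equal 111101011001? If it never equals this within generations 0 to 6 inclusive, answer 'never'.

Answer: never

Derivation:
Gen 0: 100101011011
Gen 1 (rule 129): 000000000000
Gen 2 (rule 137): 111111111111
Gen 3 (rule 60): 100000000000
Gen 4 (rule 129): 001111111111
Gen 5 (rule 137): 101111111110
Gen 6 (rule 60): 111000000001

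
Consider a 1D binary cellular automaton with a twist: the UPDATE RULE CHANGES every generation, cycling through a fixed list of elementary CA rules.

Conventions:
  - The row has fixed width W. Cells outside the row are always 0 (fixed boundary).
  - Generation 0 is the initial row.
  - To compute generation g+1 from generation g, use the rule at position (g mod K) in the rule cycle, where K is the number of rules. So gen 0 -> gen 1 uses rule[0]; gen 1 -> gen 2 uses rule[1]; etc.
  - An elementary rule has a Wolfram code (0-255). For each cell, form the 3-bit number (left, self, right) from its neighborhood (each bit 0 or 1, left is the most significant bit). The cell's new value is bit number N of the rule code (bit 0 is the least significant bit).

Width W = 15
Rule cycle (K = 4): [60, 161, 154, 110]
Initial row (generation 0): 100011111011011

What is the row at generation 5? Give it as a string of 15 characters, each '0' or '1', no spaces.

Answer: 000010000000010

Derivation:
Gen 0: 100011111011011
Gen 1 (rule 60): 110010000110110
Gen 2 (rule 161): 000000110001000
Gen 3 (rule 154): 000001101010100
Gen 4 (rule 110): 000011111111100
Gen 5 (rule 60): 000010000000010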